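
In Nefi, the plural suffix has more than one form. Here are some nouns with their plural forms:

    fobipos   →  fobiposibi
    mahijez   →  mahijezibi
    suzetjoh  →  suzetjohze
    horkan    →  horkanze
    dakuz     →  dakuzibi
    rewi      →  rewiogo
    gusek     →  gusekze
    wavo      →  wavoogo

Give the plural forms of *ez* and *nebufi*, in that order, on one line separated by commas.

ezibi, nebufiogo

The alternation tracks the final sound of the stem — -ibi when the stem ends in a sibilant (*fobipos*, *mahijez*, *dakuz*); -ze when the stem ends in a non-sibilant consonant (*suzetjoh*, *horkan*, *gusek*); -ogo when the stem ends in a vowel (*rewi*, *wavo*).
*ez*: final sound = /z/, a sibilant → -ibi → *ezibi*.
The final sound of *nebufi* is /i/, which is a vowel, so the suffix is -ogo, giving *nebufiogo*.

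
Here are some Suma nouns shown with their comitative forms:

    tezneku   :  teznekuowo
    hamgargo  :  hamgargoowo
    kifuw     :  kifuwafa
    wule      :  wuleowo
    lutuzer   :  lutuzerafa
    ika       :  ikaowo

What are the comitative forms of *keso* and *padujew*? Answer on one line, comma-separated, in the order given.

kesoowo, padujewafa

The pattern is consonant vs. vowel: -afa when the stem ends in a consonant (*kifuw*, *lutuzer*); -owo when the stem ends in a vowel (*tezneku*, *hamgargo*, *wule*, *ika*).
Since the final sound of *keso* is /o/ (a vowel), it takes -owo, giving *kesoowo*.
*padujew* — final sound /w/ (a consonant) → -afa → *padujewafa*.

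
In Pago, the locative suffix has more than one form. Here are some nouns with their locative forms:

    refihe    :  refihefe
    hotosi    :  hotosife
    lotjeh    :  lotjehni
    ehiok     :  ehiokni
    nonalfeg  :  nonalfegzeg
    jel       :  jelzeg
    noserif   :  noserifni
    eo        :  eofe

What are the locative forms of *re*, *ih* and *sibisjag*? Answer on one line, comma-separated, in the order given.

Looking at the final sound of each stem: -ni when the stem ends in a voiceless consonant (*lotjeh*, *ehiok*, *noserif*); -zeg when the stem ends in a voiced consonant (*nonalfeg*, *jel*); -fe when the stem ends in a vowel (*refihe*, *hotosi*, *eo*).
*re* — final sound /e/ (a vowel) → -fe → *refe*.
*ih* — final sound /h/ (a voiceless consonant) → -ni → *ihni*.
*sibisjag*: final sound = /g/, a voiced consonant → -zeg → *sibisjagzeg*.

refe, ihni, sibisjagzeg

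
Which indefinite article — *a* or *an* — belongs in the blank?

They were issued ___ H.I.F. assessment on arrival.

The indefinite article is chosen by the initial *sound* of the following word, not its spelling.
The initialism *H.I.F.* is read letter by letter; the first letter, H, is pronounced /eɪtʃ/, which begins with a vowel sound.
So the article is *an*: They were issued an H.I.F. assessment on arrival.

an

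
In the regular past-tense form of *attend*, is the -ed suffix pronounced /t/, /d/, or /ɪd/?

/ɪd/

The stem *attend* ends in /t/ or /d/.
The -ed suffix is realized as /ɪd/ after /t, d/; as /t/ after other voiceless consonants; and as /d/ after other voiced sounds.
So -ed on *attend* is pronounced /ɪd/.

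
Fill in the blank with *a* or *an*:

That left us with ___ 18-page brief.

an

The indefinite article is chosen by the initial *sound* of the following word, not its spelling.
The number *18* is spoken "eighteen", beginning with /ˌeɪˈtiːn/ — a vowel sound.
So the article is *an*: That left us with an 18-page brief.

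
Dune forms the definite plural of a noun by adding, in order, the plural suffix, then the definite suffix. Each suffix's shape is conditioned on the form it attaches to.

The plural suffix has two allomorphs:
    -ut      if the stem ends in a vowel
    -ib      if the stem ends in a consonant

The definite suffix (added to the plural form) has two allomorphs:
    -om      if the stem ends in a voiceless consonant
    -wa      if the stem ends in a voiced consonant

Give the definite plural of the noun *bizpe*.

The final sound of *bizpe* is /e/, which is a vowel, so the plural suffix is -ut, giving *bizpeut*.
Since the final consonant of the plural form *bizpeut* is /t/ (voiceless), it takes -om, giving *bizpeutom*.

bizpeutom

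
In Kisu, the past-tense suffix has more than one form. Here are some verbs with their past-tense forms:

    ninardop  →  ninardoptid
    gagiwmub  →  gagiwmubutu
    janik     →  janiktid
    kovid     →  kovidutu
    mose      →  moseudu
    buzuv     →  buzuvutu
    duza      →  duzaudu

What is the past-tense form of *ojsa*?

ojsaudu

The pattern is voicing of the final sound: -tid when the stem ends in a voiceless consonant (*ninardop*, *janik*); -utu when the stem ends in a voiced consonant (*gagiwmub*, *kovid*, *buzuv*); -udu when the stem ends in a vowel (*mose*, *duza*).
Since the final sound of *ojsa* is /a/ (a vowel), it takes -udu, giving *ojsaudu*.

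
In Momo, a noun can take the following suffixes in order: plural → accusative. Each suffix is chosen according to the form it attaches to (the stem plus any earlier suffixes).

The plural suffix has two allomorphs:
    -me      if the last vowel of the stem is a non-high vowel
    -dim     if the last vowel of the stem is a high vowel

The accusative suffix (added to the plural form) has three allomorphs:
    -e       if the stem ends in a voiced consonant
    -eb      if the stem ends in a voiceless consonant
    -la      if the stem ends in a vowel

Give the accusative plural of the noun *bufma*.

bufmamela

The last vowel of *bufma* is /a/, which is a non-high vowel, so the plural suffix is -me, giving *bufmame*.
The final sound of the plural form *bufmame* is /e/, which is a vowel, so the accusative suffix is -la, giving *bufmamela*.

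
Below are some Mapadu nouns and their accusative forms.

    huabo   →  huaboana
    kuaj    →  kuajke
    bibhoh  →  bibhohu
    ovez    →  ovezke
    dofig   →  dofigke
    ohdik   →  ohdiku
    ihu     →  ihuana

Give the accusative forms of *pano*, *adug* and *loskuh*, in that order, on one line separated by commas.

panoana, adugke, loskuhu

The alternation tracks the final sound of the stem — -u when the stem ends in a voiceless consonant (*bibhoh*, *ohdik*); -ke when the stem ends in a voiced consonant (*kuaj*, *ovez*, *dofig*); -ana when the stem ends in a vowel (*huabo*, *ihu*).
*pano*: final sound = /o/, a vowel → -ana → *panoana*.
The final sound of *adug* is /g/, which is a voiced consonant, so the suffix is -ke, giving *adugke*.
*loskuh*: final sound = /h/, a voiceless consonant → -u → *loskuhu*.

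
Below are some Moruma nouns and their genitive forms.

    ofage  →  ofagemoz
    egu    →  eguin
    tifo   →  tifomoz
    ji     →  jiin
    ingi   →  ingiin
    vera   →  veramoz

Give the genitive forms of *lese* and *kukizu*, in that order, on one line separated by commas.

lesemoz, kukizuin

The pattern is height harmony: -in when the last vowel of the stem is a high vowel (*egu*, *ji*, *ingi*); -moz when the last vowel of the stem is a non-high vowel (*ofage*, *tifo*, *vera*).
*lese*: last vowel = /e/, a non-high vowel → -moz → *lesemoz*.
*kukizu*: last vowel = /u/, a high vowel → -in → *kukizuin*.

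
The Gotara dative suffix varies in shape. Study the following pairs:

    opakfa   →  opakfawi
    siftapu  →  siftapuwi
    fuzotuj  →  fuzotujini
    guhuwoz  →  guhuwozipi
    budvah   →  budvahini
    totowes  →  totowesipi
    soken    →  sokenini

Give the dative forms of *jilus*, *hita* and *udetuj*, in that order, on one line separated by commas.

jilusipi, hitawi, udetujini

The alternation tracks the final sound of the stem — -ipi when the stem ends in a sibilant (*guhuwoz*, *totowes*); -ini when the stem ends in a non-sibilant consonant (*fuzotuj*, *budvah*, *soken*); -wi when the stem ends in a vowel (*opakfa*, *siftapu*).
*jilus* — final sound /s/ (a sibilant) → -ipi → *jilusipi*.
The final sound of *hita* is /a/, which is a vowel, so the suffix is -wi, giving *hitawi*.
The final sound of *udetuj* is /j/, which is a non-sibilant consonant, so the suffix is -ini, giving *udetujini*.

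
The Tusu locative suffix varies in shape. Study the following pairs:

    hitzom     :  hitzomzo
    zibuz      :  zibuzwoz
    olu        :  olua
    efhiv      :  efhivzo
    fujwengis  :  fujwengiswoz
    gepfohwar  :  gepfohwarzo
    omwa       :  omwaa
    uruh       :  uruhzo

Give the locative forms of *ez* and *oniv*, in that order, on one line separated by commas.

The alternation tracks the final sound of the stem — -woz when the stem ends in a sibilant (*zibuz*, *fujwengis*); -zo when the stem ends in a non-sibilant consonant (*hitzom*, *efhiv*, *gepfohwar*, *uruh*); -a when the stem ends in a vowel (*olu*, *omwa*).
Since the final sound of *ez* is /z/ (a sibilant), it takes -woz, giving *ezwoz*.
The final sound of *oniv* is /v/, which is a non-sibilant consonant, so the suffix is -zo, giving *onivzo*.

ezwoz, onivzo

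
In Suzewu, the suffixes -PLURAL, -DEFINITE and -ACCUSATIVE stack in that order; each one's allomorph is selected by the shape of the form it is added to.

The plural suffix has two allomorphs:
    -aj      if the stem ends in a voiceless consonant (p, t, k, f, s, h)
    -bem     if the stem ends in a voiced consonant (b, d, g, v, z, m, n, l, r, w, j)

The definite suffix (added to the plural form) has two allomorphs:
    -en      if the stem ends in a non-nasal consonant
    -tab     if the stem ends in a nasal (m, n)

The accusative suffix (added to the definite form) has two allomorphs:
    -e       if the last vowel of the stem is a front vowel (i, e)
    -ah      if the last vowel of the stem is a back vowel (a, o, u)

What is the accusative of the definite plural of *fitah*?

fitahajene

Since the final consonant of *fitah* is /h/ (voiceless), it takes -aj, giving *fitahaj*.
The plural form *fitahaj*: final consonant = /j/, non-nasal → -en → *fitahajen*.
Since the last vowel of the definite form *fitahajen* is /e/ (a front vowel), it takes -e, giving *fitahajene*.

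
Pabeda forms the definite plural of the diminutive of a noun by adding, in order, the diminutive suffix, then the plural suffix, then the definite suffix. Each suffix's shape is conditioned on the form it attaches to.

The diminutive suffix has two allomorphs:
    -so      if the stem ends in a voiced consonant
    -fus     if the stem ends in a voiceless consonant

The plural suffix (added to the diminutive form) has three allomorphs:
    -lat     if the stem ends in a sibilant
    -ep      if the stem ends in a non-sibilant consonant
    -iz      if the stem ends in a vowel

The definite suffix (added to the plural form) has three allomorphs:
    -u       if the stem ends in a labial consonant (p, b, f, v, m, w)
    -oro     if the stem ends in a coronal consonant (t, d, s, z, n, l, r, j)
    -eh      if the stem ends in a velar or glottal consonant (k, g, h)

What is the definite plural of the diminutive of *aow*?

aowsoizoro

Since the final consonant of *aow* is /w/ (voiced), it takes -so, giving *aowso*.
The final sound of the diminutive form *aowso* is /o/, which is a vowel, so the plural suffix is -iz, giving *aowsoiz*.
Since the final consonant of the plural form *aowsoiz* is /z/ (coronal), it takes -oro, giving *aowsoizoro*.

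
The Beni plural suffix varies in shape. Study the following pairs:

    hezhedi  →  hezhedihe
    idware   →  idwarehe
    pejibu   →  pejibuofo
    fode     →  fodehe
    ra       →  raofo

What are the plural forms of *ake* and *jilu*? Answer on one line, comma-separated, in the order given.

akehe, jiluofo

The suffix is conditioned by the last vowel: -he when the last vowel of the stem is a front vowel (*hezhedi*, *idware*, *fode*); -ofo when the last vowel of the stem is a back vowel (*pejibu*, *ra*).
*ake*: last vowel = /e/, a front vowel → -he → *akehe*.
Since the last vowel of *jilu* is /u/ (a back vowel), it takes -ofo, giving *jiluofo*.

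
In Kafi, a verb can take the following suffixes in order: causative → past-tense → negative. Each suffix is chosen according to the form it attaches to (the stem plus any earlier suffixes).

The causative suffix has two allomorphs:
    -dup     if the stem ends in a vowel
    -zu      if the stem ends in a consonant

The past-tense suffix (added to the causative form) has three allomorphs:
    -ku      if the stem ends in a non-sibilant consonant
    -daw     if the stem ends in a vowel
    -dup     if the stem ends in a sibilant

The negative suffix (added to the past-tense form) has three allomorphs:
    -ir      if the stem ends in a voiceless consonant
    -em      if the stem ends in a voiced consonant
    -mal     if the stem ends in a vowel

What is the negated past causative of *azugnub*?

The final sound of *azugnub* is /b/, which is a consonant, so the causative suffix is -zu, giving *azugnubzu*.
The causative form *azugnubzu*: final sound = /u/, a vowel → -daw → *azugnubzudaw*.
The past-tense form *azugnubzudaw* — final sound /w/ (a voiced consonant) → -em → *azugnubzudawem*.

azugnubzudawem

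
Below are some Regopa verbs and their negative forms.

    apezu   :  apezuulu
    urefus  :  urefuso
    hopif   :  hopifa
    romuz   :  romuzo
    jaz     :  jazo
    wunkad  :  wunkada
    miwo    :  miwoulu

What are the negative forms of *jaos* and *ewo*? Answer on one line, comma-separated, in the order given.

jaoso, ewoulu

The pattern is sibilance of the final sound: -o when the stem ends in a sibilant (*urefus*, *romuz*, *jaz*); -a when the stem ends in a non-sibilant consonant (*hopif*, *wunkad*); -ulu when the stem ends in a vowel (*apezu*, *miwo*).
*jaos*: final sound = /s/, a sibilant → -o → *jaoso*.
The final sound of *ewo* is /o/, which is a vowel, so the suffix is -ulu, giving *ewoulu*.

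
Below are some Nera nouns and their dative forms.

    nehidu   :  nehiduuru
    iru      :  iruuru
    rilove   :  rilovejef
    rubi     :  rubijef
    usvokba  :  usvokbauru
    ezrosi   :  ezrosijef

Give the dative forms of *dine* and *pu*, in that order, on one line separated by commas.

The alternation tracks the last vowel of the stem — -jef when the last vowel of the stem is a front vowel (*rilove*, *rubi*, *ezrosi*); -uru when the last vowel of the stem is a back vowel (*nehidu*, *iru*, *usvokba*).
*dine* — last vowel /e/ (a front vowel) → -jef → *dinejef*.
The last vowel of *pu* is /u/, which is a back vowel, so the suffix is -uru, giving *puuru*.

dinejef, puuru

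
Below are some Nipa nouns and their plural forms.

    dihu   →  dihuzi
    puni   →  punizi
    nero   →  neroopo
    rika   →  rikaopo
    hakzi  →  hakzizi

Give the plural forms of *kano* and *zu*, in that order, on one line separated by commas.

The suffix is conditioned by the last vowel: -zi when the last vowel of the stem is a high vowel (*dihu*, *puni*, *hakzi*); -opo when the last vowel of the stem is a non-high vowel (*nero*, *rika*).
*kano* — last vowel /o/ (a non-high vowel) → -opo → *kanoopo*.
*zu* — last vowel /u/ (a high vowel) → -zi → *zuzi*.

kanoopo, zuzi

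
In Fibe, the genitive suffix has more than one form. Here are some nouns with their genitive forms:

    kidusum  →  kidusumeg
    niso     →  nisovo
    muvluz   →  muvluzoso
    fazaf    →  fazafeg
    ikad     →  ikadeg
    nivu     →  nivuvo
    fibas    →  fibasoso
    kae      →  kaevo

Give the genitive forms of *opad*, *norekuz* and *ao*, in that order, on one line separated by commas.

The alternation tracks the final sound of the stem — -oso when the stem ends in a sibilant (*muvluz*, *fibas*); -eg when the stem ends in a non-sibilant consonant (*kidusum*, *fazaf*, *ikad*); -vo when the stem ends in a vowel (*niso*, *nivu*, *kae*).
*opad*: final sound = /d/, a non-sibilant consonant → -eg → *opadeg*.
Since the final sound of *norekuz* is /z/ (a sibilant), it takes -oso, giving *norekuzoso*.
*ao*: final sound = /o/, a vowel → -vo → *aovo*.

opadeg, norekuzoso, aovo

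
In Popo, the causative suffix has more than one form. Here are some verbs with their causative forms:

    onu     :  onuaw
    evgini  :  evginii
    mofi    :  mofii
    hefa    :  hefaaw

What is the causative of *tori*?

The suffix is conditioned by the last vowel: -i when the last vowel of the stem is a front vowel (*evgini*, *mofi*); -aw when the last vowel of the stem is a back vowel (*onu*, *hefa*).
The last vowel of *tori* is /i/, which is a front vowel, so the suffix is -i, giving *torii*.

torii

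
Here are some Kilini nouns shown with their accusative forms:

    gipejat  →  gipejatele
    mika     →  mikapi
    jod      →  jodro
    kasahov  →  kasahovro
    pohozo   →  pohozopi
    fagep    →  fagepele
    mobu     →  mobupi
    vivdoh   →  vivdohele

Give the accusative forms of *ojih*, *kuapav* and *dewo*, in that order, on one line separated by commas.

The alternation tracks the final sound of the stem — -ele when the stem ends in a voiceless consonant (*gipejat*, *fagep*, *vivdoh*); -ro when the stem ends in a voiced consonant (*jod*, *kasahov*); -pi when the stem ends in a vowel (*mika*, *pohozo*, *mobu*).
*ojih*: final sound = /h/, a voiceless consonant → -ele → *ojihele*.
Since the final sound of *kuapav* is /v/ (a voiced consonant), it takes -ro, giving *kuapavro*.
The final sound of *dewo* is /o/, which is a vowel, so the suffix is -pi, giving *dewopi*.

ojihele, kuapavro, dewopi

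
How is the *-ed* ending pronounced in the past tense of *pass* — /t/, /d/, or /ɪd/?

The stem *pass* ends in a voiceless consonant other than /t/.
The -ed suffix is realized as /ɪd/ after /t, d/; as /t/ after other voiceless consonants; and as /d/ after other voiced sounds.
So -ed on *pass* is pronounced /t/.

/t/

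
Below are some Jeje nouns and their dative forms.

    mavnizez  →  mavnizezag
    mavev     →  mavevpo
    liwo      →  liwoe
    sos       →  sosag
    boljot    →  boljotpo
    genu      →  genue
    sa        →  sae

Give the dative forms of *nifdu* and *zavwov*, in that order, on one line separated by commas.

The suffix is conditioned by the final sound: -ag when the stem ends in a sibilant (*mavnizez*, *sos*); -po when the stem ends in a non-sibilant consonant (*mavev*, *boljot*); -e when the stem ends in a vowel (*liwo*, *genu*, *sa*).
The final sound of *nifdu* is /u/, which is a vowel, so the suffix is -e, giving *nifdue*.
*zavwov* — final sound /v/ (a non-sibilant consonant) → -po → *zavwovpo*.

nifdue, zavwovpo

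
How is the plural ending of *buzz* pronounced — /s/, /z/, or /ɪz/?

The stem *buzz* ends in a sibilant (/s, z, ʃ, ʒ, tʃ, dʒ/).
The plural suffix surfaces as /ɪz/ after sibilants, /s/ after other voiceless consonants, and /z/ after other voiced sounds.
So the plural -s on *buzz* is pronounced /ɪz/.

/ɪz/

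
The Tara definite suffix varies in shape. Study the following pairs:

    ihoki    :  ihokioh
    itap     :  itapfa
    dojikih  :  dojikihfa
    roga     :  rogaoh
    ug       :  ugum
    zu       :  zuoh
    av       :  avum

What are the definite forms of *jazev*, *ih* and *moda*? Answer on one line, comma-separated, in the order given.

The pattern is voicing of the final sound: -fa when the stem ends in a voiceless consonant (*itap*, *dojikih*); -um when the stem ends in a voiced consonant (*ug*, *av*); -oh when the stem ends in a vowel (*ihoki*, *roga*, *zu*).
The final sound of *jazev* is /v/, which is a voiced consonant, so the suffix is -um, giving *jazevum*.
*ih*: final sound = /h/, a voiceless consonant → -fa → *ihfa*.
*moda*: final sound = /a/, a vowel → -oh → *modaoh*.

jazevum, ihfa, modaoh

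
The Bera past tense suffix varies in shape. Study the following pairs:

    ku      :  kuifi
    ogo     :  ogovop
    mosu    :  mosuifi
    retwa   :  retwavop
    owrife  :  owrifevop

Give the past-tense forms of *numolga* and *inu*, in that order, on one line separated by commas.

The suffix is conditioned by the last vowel: -ifi when the last vowel of the stem is a high vowel (*ku*, *mosu*); -vop when the last vowel of the stem is a non-high vowel (*ogo*, *retwa*, *owrife*).
Since the last vowel of *numolga* is /a/ (a non-high vowel), it takes -vop, giving *numolgavop*.
The last vowel of *inu* is /u/, which is a high vowel, so the suffix is -ifi, giving *inuifi*.

numolgavop, inuifi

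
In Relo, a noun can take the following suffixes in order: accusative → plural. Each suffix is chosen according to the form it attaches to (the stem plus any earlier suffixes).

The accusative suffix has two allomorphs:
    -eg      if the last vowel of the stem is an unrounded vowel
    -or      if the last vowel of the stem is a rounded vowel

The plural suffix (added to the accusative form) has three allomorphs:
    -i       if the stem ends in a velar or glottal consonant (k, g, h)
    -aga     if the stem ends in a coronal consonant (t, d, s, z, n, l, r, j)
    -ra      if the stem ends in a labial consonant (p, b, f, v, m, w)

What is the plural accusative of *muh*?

*muh* — last vowel /u/ (a rounded vowel) → -or → *muhor*.
The accusative form *muhor* — final consonant /r/ (coronal) → -aga → *muhoraga*.

muhoraga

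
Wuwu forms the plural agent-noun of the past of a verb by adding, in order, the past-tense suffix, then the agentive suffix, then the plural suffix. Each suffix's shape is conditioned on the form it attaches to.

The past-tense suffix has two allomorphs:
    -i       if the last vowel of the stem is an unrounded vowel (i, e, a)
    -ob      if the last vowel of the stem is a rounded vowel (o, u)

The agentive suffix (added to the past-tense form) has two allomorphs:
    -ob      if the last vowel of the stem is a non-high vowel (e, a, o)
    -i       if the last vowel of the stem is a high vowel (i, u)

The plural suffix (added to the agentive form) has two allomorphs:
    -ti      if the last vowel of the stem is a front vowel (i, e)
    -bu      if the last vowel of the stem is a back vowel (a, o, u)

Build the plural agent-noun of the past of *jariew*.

*jariew* — last vowel /e/ (an unrounded vowel) → -i → *jariewi*.
The past-tense form *jariewi* — last vowel /i/ (a high vowel) → -i → *jariewii*.
The last vowel of the agentive form *jariewii* is /i/, which is a front vowel, so the plural suffix is -ti, giving *jariewiiti*.

jariewiiti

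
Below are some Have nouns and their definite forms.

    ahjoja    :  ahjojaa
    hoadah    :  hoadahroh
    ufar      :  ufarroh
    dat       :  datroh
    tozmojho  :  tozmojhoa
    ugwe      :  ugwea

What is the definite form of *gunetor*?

gunetorroh

The alternation tracks the final sound of the stem — -roh when the stem ends in a consonant (*hoadah*, *ufar*, *dat*); -a when the stem ends in a vowel (*ahjoja*, *tozmojho*, *ugwe*).
The final sound of *gunetor* is /r/, which is a consonant, so the suffix is -roh, giving *gunetorroh*.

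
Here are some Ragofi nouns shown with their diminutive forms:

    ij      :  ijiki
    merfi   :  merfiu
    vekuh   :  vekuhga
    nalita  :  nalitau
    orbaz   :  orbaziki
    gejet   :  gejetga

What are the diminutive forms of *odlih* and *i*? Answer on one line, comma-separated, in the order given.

odlihga, iu

The alternation tracks the final sound of the stem — -ga when the stem ends in a voiceless consonant (*vekuh*, *gejet*); -iki when the stem ends in a voiced consonant (*ij*, *orbaz*); -u when the stem ends in a vowel (*merfi*, *nalita*).
Since the final sound of *odlih* is /h/ (a voiceless consonant), it takes -ga, giving *odlihga*.
*i* — final sound /i/ (a vowel) → -u → *iu*.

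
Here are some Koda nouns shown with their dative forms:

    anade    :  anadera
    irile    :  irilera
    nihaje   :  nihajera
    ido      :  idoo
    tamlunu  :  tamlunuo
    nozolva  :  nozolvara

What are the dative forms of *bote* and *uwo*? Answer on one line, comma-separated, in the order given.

Looking at the last vowel of each stem: -o when the last vowel of the stem is a rounded vowel (*ido*, *tamlunu*); -ra when the last vowel of the stem is an unrounded vowel (*anade*, *irile*, *nihaje*, *nozolva*).
*bote* — last vowel /e/ (an unrounded vowel) → -ra → *botera*.
*uwo*: last vowel = /o/, a rounded vowel → -o → *uwoo*.

botera, uwoo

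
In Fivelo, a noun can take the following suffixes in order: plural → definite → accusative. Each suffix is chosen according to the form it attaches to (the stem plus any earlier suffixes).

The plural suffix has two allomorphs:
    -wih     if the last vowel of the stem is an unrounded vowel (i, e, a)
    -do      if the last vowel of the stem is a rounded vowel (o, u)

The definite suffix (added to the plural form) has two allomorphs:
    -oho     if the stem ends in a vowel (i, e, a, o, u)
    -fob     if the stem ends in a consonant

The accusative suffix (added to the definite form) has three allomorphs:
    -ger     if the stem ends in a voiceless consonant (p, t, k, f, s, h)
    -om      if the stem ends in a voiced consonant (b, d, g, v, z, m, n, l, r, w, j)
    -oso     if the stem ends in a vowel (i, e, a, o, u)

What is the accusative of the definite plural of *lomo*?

Since the last vowel of *lomo* is /o/ (a rounded vowel), it takes -do, giving *lomodo*.
The final sound of the plural form *lomodo* is /o/, which is a vowel, so the definite suffix is -oho, giving *lomodooho*.
The definite form *lomodooho*: final sound = /o/, a vowel → -oso → *lomodoohooso*.

lomodoohooso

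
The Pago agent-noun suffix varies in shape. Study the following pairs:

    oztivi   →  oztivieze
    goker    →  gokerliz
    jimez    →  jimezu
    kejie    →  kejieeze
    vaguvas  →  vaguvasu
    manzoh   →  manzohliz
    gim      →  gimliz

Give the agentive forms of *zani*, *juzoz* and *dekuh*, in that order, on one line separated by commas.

zanieze, juzozu, dekuhliz

The suffix is conditioned by the final sound: -u when the stem ends in a sibilant (*jimez*, *vaguvas*); -liz when the stem ends in a non-sibilant consonant (*goker*, *manzoh*, *gim*); -eze when the stem ends in a vowel (*oztivi*, *kejie*).
Since the final sound of *zani* is /i/ (a vowel), it takes -eze, giving *zanieze*.
*juzoz*: final sound = /z/, a sibilant → -u → *juzozu*.
The final sound of *dekuh* is /h/, which is a non-sibilant consonant, so the suffix is -liz, giving *dekuhliz*.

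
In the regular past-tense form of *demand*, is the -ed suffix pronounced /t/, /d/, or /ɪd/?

/ɪd/

The stem *demand* ends in /t/ or /d/.
The -ed suffix is realized as /ɪd/ after /t, d/; as /t/ after other voiceless consonants; and as /d/ after other voiced sounds.
So -ed on *demand* is pronounced /ɪd/.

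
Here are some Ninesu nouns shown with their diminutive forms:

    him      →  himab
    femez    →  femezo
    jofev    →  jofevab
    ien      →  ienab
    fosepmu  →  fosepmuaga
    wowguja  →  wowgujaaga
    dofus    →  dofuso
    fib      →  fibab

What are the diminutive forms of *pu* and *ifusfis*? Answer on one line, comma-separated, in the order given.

puaga, ifusfiso

The suffix is conditioned by the final sound: -o when the stem ends in a sibilant (*femez*, *dofus*); -ab when the stem ends in a non-sibilant consonant (*him*, *jofev*, *ien*, *fib*); -aga when the stem ends in a vowel (*fosepmu*, *wowguja*).
Since the final sound of *pu* is /u/ (a vowel), it takes -aga, giving *puaga*.
*ifusfis*: final sound = /s/, a sibilant → -o → *ifusfiso*.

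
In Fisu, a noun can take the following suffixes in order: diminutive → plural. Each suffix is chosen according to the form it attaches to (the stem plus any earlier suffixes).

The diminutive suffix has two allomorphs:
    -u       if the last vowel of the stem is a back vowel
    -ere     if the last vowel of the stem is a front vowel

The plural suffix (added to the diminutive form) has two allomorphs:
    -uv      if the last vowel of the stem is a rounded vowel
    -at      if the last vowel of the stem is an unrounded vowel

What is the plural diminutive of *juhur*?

*juhur*: last vowel = /u/, a back vowel → -u → *juhuru*.
The diminutive form *juhuru* — last vowel /u/ (a rounded vowel) → -uv → *juhuruuv*.

juhuruuv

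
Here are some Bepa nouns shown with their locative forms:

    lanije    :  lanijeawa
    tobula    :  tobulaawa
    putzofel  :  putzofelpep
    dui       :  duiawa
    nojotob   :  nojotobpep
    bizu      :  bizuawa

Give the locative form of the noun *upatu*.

The alternation tracks the final sound of the stem — -pep when the stem ends in a consonant (*putzofel*, *nojotob*); -awa when the stem ends in a vowel (*lanije*, *tobula*, *dui*, *bizu*).
Since the final sound of *upatu* is /u/ (a vowel), it takes -awa, giving *upatuawa*.

upatuawa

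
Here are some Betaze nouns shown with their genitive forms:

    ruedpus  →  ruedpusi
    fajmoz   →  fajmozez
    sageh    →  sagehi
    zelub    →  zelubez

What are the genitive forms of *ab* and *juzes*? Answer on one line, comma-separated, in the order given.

abez, juzesi

The pattern is voicing of the final consonant: -i when the stem ends in a voiceless consonant (*ruedpus*, *sageh*); -ez when the stem ends in a voiced consonant (*fajmoz*, *zelub*).
Since the final consonant of *ab* is /b/ (voiced), it takes -ez, giving *abez*.
Since the final consonant of *juzes* is /s/ (voiceless), it takes -i, giving *juzesi*.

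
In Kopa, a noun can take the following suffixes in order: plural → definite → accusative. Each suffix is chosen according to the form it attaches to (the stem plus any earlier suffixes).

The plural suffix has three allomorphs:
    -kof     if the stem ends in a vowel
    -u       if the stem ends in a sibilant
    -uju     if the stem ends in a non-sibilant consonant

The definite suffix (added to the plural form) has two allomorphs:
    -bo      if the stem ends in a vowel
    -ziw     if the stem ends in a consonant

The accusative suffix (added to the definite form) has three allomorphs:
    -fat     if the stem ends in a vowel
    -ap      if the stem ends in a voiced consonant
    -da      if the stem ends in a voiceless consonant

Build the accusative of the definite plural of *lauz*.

lauzubofat

*lauz*: final sound = /z/, a sibilant → -u → *lauzu*.
The final sound of the plural form *lauzu* is /u/, which is a vowel, so the definite suffix is -bo, giving *lauzubo*.
Since the final sound of the definite form *lauzubo* is /o/ (a vowel), it takes -fat, giving *lauzubofat*.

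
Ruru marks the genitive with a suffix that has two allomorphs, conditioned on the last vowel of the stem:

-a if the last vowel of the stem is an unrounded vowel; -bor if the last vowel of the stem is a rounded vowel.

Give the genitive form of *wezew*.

wezewa

*wezew* — last vowel /e/ (an unrounded vowel) → -a → *wezewa*.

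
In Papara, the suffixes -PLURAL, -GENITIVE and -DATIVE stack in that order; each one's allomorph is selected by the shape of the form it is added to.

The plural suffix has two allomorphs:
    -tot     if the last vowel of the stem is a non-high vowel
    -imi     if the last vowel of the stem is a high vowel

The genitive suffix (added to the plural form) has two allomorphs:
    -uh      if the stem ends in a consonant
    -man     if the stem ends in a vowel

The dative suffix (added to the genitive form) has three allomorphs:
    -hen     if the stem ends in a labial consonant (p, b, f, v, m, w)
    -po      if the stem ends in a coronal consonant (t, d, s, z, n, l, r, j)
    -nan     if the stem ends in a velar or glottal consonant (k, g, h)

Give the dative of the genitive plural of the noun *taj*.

tajtotuhnan

*taj* — last vowel /a/ (a non-high vowel) → -tot → *tajtot*.
The plural form *tajtot*: final sound = /t/, a consonant → -uh → *tajtotuh*.
The final consonant of the genitive form *tajtotuh* is /h/, which is velar/glottal, so the dative suffix is -nan, giving *tajtotuhnan*.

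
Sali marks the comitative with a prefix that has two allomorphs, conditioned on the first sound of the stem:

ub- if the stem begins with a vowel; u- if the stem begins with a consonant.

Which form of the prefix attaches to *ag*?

*ag*: first sound = /a/, a vowel → ub-.

ub-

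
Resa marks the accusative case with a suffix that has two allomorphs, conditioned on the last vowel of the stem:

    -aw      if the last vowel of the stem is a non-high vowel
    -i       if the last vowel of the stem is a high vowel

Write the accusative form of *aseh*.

asehaw

*aseh* — last vowel /e/ (a non-high vowel) → -aw → *asehaw*.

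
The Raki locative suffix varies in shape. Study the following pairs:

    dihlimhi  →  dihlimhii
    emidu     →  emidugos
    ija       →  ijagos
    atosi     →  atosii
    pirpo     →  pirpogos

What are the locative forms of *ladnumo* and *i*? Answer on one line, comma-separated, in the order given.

The alternation tracks the last vowel of the stem — -i when the last vowel of the stem is a front vowel (*dihlimhi*, *atosi*); -gos when the last vowel of the stem is a back vowel (*emidu*, *ija*, *pirpo*).
Since the last vowel of *ladnumo* is /o/ (a back vowel), it takes -gos, giving *ladnumogos*.
The last vowel of *i* is /i/, which is a front vowel, so the suffix is -i, giving *ii*.

ladnumogos, ii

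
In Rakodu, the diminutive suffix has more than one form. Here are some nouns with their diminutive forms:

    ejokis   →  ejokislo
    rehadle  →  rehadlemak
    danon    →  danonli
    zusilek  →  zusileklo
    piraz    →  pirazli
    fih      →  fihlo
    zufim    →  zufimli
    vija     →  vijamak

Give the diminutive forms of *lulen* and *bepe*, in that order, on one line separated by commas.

lulenli, bepemak

The suffix is conditioned by the final sound: -lo when the stem ends in a voiceless consonant (*ejokis*, *zusilek*, *fih*); -li when the stem ends in a voiced consonant (*danon*, *piraz*, *zufim*); -mak when the stem ends in a vowel (*rehadle*, *vija*).
Since the final sound of *lulen* is /n/ (a voiced consonant), it takes -li, giving *lulenli*.
*bepe*: final sound = /e/, a vowel → -mak → *bepemak*.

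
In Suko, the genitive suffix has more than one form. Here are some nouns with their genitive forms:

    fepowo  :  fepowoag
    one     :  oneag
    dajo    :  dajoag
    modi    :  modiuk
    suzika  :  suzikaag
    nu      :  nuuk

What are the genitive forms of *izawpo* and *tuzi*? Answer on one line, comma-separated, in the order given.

izawpoag, tuziuk

Looking at the last vowel of each stem: -uk when the last vowel of the stem is a high vowel (*modi*, *nu*); -ag when the last vowel of the stem is a non-high vowel (*fepowo*, *one*, *dajo*, *suzika*).
Since the last vowel of *izawpo* is /o/ (a non-high vowel), it takes -ag, giving *izawpoag*.
*tuzi*: last vowel = /i/, a high vowel → -uk → *tuziuk*.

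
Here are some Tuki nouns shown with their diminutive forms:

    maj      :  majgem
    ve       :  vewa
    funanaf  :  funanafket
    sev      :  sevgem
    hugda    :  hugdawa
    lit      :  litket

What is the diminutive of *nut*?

The alternation tracks the final sound of the stem — -ket when the stem ends in a voiceless consonant (*funanaf*, *lit*); -gem when the stem ends in a voiced consonant (*maj*, *sev*); -wa when the stem ends in a vowel (*ve*, *hugda*).
*nut*: final sound = /t/, a voiceless consonant → -ket → *nutket*.

nutket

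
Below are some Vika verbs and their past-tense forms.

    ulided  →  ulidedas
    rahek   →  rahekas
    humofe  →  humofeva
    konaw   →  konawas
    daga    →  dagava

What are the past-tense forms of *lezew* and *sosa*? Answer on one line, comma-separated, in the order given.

lezewas, sosava

The suffix is conditioned by the final sound: -as when the stem ends in a consonant (*ulided*, *rahek*, *konaw*); -va when the stem ends in a vowel (*humofe*, *daga*).
Since the final sound of *lezew* is /w/ (a consonant), it takes -as, giving *lezewas*.
Since the final sound of *sosa* is /a/ (a vowel), it takes -va, giving *sosava*.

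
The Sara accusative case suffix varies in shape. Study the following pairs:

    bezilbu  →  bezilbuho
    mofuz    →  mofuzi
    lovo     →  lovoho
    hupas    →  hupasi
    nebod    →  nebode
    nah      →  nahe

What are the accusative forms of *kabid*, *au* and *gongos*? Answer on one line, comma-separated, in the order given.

The alternation tracks the final sound of the stem — -i when the stem ends in a sibilant (*mofuz*, *hupas*); -e when the stem ends in a non-sibilant consonant (*nebod*, *nah*); -ho when the stem ends in a vowel (*bezilbu*, *lovo*).
The final sound of *kabid* is /d/, which is a non-sibilant consonant, so the suffix is -e, giving *kabide*.
*au*: final sound = /u/, a vowel → -ho → *auho*.
Since the final sound of *gongos* is /s/ (a sibilant), it takes -i, giving *gongosi*.

kabide, auho, gongosi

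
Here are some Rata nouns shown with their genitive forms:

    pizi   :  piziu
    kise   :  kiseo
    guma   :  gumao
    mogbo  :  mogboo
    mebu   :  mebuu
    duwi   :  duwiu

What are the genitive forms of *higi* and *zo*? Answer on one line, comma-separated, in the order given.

higiu, zoo

The alternation tracks the last vowel of the stem — -u when the last vowel of the stem is a high vowel (*pizi*, *mebu*, *duwi*); -o when the last vowel of the stem is a non-high vowel (*kise*, *guma*, *mogbo*).
*higi*: last vowel = /i/, a high vowel → -u → *higiu*.
The last vowel of *zo* is /o/, which is a non-high vowel, so the suffix is -o, giving *zoo*.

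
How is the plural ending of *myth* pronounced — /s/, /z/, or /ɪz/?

/s/

The stem *myth* ends in a voiceless non-sibilant consonant.
The plural suffix surfaces as /ɪz/ after sibilants, /s/ after other voiceless consonants, and /z/ after other voiced sounds.
So the plural -s on *myth* is pronounced /s/.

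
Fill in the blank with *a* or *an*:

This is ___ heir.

an

The indefinite article is chosen by the initial *sound* of the following word, not its spelling.
*heir* begins with the sound /ɛ/ (silent h) — a vowel sound.
So the article is *an*: This is an heir.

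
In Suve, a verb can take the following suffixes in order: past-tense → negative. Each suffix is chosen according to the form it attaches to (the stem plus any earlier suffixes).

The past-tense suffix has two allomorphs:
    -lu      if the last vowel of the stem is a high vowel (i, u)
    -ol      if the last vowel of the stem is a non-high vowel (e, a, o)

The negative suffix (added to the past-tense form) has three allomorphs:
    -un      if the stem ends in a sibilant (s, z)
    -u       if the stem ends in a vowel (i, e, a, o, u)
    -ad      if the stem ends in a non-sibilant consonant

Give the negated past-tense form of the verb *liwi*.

liwiluu

The last vowel of *liwi* is /i/, which is a high vowel, so the past-tense suffix is -lu, giving *liwilu*.
The final sound of the past-tense form *liwilu* is /u/, which is a vowel, so the negative suffix is -u, giving *liwiluu*.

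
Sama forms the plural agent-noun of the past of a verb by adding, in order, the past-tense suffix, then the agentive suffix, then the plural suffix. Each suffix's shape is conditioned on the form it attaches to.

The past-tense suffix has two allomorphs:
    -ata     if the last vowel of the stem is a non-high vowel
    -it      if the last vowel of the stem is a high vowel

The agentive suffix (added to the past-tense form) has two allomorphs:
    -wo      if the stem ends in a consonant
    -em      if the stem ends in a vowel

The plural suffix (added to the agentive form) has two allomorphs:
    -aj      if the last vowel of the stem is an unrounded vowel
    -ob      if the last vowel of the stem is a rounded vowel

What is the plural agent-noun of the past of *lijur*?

*lijur*: last vowel = /u/, a high vowel → -it → *lijurit*.
The final sound of the past-tense form *lijurit* is /t/, which is a consonant, so the agentive suffix is -wo, giving *lijuritwo*.
The agentive form *lijuritwo*: last vowel = /o/, a rounded vowel → -ob → *lijuritwoob*.

lijuritwoob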